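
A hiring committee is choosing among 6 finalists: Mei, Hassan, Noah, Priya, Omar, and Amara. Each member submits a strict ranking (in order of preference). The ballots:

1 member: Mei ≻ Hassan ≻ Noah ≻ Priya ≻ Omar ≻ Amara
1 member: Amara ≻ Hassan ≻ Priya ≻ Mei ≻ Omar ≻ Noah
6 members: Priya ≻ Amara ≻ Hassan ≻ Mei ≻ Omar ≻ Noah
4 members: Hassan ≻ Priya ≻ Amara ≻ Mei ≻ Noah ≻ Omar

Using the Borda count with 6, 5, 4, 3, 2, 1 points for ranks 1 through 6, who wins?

Priya

Mei: 1·6 + 1·3 + 6·3 + 4·3 = 39
Hassan: 1·5 + 1·5 + 6·4 + 4·6 = 58
Noah: 1·4 + 1·1 + 6·1 + 4·2 = 19
Priya: 1·3 + 1·4 + 6·6 + 4·5 = 63
Omar: 1·2 + 1·2 + 6·2 + 4·1 = 20
Amara: 1·1 + 1·6 + 6·5 + 4·4 = 53
Priya has the highest Borda score (63).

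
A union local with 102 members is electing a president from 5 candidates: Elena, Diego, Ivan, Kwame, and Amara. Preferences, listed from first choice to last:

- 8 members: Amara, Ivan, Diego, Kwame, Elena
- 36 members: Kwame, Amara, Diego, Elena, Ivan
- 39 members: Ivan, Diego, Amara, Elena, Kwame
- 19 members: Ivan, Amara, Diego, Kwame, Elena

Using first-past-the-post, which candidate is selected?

Ivan

First-place votes: Elena 0, Diego 0, Ivan 58, Kwame 36, Amara 8.
Ivan has the most first-place votes.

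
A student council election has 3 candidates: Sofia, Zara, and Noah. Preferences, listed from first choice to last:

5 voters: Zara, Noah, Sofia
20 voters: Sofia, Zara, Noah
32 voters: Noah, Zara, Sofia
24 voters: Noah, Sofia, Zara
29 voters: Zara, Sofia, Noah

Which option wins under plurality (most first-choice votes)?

First-place votes: Sofia 20, Zara 34, Noah 56.
Noah has the most first-place votes.

Noah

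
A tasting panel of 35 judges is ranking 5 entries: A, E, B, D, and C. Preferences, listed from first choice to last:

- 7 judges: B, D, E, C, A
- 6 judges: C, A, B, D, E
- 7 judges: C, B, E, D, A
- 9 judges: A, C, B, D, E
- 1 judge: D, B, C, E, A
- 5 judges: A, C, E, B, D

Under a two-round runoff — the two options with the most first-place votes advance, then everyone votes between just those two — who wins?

Round 1 first-place votes: A 14, E 0, B 7, D 1, C 13.
A and C advance.
Runoff: A is preferred to C by 14 voters; C by 21.
C wins the runoff.

C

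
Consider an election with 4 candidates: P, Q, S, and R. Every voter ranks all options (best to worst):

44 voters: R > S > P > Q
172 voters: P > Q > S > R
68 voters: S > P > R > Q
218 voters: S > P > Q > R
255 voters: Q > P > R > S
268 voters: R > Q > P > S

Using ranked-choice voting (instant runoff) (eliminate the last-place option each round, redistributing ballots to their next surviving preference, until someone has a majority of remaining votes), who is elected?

Q

Round 1: P 172, Q 255, S 286, R 312. Eliminate P.
Round 2: Q 427, S 286, R 312. Eliminate S.
Round 3: Q 645, R 380. Q has a majority.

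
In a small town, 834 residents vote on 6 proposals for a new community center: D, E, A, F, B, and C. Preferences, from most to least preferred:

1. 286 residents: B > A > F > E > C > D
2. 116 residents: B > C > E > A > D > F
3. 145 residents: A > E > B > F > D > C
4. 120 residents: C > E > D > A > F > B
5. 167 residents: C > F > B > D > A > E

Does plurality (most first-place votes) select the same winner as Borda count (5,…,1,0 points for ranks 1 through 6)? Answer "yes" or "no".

Plurality — first-place votes: D 0, E 0, A 145, F 0, B 402, C 287. Winner: B.
Borda — scores: D 955, E 1980, A 2508, F 1936, B 2946, C 2185. Winner: B.
The two methods agree.

yes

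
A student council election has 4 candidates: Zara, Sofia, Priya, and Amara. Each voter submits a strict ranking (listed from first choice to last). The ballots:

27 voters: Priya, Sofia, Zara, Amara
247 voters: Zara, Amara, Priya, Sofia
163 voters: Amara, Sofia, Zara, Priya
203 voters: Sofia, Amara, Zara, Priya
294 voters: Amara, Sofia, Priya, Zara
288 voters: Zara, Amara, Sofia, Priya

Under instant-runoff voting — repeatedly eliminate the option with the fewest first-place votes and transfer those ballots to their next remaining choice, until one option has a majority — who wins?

Amara

Round 1: Zara 535, Sofia 203, Priya 27, Amara 457. Eliminate Priya.
Round 2: Zara 535, Sofia 230, Amara 457. Eliminate Sofia.
Round 3: Zara 562, Amara 660. Amara has a majority.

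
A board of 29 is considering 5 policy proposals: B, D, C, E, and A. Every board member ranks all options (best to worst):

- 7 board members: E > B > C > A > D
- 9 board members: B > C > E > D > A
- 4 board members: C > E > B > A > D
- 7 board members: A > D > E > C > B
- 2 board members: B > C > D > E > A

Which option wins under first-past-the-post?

B

First-place votes: B 11, D 0, C 4, E 7, A 7.
B has the most first-place votes.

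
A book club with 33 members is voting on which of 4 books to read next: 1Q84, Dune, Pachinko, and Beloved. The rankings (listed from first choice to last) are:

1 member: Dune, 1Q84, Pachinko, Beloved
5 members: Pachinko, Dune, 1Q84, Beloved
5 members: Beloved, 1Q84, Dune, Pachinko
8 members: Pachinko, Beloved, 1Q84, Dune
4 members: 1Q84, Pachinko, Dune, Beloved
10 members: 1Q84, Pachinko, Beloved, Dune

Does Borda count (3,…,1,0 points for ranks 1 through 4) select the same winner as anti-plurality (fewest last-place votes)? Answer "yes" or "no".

no

Borda — scores: 1Q84 67, Dune 22, Pachinko 68, Beloved 41. Winner: Pachinko.
Anti-plurality — last-place votes: 1Q84 0, Dune 18, Pachinko 5, Beloved 10. Winner: 1Q84.
The two methods disagree.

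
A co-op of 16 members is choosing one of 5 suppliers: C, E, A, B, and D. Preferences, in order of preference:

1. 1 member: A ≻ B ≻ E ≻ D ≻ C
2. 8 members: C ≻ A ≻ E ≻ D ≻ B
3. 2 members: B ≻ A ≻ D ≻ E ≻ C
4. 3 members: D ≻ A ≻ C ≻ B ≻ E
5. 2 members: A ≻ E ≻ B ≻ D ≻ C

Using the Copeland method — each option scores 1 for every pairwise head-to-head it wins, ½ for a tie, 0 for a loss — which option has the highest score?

C: beats E and B; ties A and D → score 3.
E: beats B and D; loses to C and A → score 2.
A: beats E, B, and D; ties C → score 3.5.
B: loses to C, E, A, and D → score 0.
D: beats B; ties C; loses to E and A → score 1.5.
A has the best pairwise record.

A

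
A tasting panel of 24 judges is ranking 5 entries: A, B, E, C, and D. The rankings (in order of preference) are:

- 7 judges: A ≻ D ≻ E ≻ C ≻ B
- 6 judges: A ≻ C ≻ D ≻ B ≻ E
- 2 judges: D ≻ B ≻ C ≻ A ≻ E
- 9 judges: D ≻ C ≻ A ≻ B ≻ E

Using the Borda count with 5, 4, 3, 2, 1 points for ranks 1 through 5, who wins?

D

A: 7·5 + 6·5 + 2·2 + 9·3 = 96
B: 7·1 + 6·2 + 2·4 + 9·2 = 45
E: 7·3 + 6·1 + 2·1 + 9·1 = 38
C: 7·2 + 6·4 + 2·3 + 9·4 = 80
D: 7·4 + 6·3 + 2·5 + 9·5 = 101
D has the highest Borda score (101).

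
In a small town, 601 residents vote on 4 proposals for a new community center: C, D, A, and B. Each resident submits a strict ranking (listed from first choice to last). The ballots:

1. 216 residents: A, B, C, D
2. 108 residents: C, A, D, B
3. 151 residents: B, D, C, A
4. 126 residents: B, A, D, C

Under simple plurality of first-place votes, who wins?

First-place votes: C 108, D 0, A 216, B 277.
B has the most first-place votes.

B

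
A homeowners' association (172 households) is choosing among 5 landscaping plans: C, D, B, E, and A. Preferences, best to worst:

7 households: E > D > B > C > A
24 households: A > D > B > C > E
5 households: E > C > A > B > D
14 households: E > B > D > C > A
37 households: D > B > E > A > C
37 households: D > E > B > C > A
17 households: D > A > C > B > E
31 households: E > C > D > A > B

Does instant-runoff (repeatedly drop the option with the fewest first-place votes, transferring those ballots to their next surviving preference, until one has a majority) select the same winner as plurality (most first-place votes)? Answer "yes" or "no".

Instant-runoff — R1 C 0, D 91, B 0, E 57, A 24 (D winner). Winner: D.
Plurality — first-place votes: C 0, D 91, B 0, E 57, A 24. Winner: D.
The two methods agree.

yes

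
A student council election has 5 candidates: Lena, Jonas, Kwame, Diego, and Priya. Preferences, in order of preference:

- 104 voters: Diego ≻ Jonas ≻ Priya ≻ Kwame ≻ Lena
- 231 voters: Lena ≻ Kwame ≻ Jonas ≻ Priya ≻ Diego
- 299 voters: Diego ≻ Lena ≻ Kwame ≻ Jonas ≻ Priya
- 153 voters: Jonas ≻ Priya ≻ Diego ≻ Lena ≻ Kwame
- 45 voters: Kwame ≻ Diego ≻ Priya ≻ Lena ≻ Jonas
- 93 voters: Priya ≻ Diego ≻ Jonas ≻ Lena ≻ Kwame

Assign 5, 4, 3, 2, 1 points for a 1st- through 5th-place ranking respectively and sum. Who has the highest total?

Lena: 104·1 + 231·5 + 299·4 + 153·2 + 45·2 + 93·2 = 3037
Jonas: 104·4 + 231·3 + 299·2 + 153·5 + 45·1 + 93·3 = 2796
Kwame: 104·2 + 231·4 + 299·3 + 153·1 + 45·5 + 93·1 = 2500
Diego: 104·5 + 231·1 + 299·5 + 153·3 + 45·4 + 93·4 = 3257
Priya: 104·3 + 231·2 + 299·1 + 153·4 + 45·3 + 93·5 = 2285
Diego has the highest Borda score (3257).

Diego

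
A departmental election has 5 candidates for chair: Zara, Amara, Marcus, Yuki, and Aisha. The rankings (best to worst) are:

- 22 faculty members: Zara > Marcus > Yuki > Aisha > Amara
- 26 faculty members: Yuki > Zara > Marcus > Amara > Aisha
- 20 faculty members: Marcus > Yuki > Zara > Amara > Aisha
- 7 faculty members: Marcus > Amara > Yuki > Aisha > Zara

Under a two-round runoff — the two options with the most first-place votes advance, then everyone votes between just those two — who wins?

Round 1 first-place votes: Zara 22, Amara 0, Marcus 27, Yuki 26, Aisha 0.
Marcus and Yuki advance.
Runoff: Marcus is preferred to Yuki by 49 voters; Yuki by 26.
Marcus wins the runoff.

Marcus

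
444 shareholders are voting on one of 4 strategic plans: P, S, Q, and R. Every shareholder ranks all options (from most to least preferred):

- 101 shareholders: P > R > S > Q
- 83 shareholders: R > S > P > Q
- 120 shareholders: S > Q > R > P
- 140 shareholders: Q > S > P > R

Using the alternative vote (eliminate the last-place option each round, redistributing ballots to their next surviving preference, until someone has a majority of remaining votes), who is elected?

S

Round 1: P 101, S 120, Q 140, R 83. Eliminate R.
Round 2: P 101, S 203, Q 140. Eliminate P.
Round 3: S 304, Q 140. S has a majority.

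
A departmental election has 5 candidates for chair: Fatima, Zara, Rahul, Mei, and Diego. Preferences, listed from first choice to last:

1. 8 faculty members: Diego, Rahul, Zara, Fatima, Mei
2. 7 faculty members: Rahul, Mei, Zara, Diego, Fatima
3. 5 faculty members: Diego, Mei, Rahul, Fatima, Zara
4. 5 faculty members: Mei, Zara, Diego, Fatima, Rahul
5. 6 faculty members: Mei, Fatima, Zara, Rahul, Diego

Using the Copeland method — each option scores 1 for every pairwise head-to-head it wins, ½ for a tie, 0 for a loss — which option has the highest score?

Mei

Fatima: loses to Zara, Rahul, Mei, and Diego → score 0.
Zara: beats Fatima and Diego; loses to Rahul and Mei → score 2.
Rahul: beats Fatima and Zara; loses to Mei and Diego → score 2.
Mei: beats Fatima, Zara, Rahul, and Diego → score 4.
Diego: beats Fatima and Rahul; loses to Zara and Mei → score 2.
Mei has the best pairwise record.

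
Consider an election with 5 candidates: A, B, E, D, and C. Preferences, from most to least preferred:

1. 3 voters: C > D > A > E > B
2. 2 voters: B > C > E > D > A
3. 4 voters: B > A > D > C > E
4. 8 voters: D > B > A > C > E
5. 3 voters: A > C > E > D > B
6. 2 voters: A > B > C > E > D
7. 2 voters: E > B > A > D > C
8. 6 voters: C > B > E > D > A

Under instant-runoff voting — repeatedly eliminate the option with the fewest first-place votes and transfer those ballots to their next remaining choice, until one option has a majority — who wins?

Round 1: A 5, B 6, E 2, D 8, C 9. Eliminate E.
Round 2: A 5, B 8, D 8, C 9. Eliminate A.
Round 3: B 10, D 8, C 12. Eliminate D.
Round 4: B 18, C 12. B has a majority.

B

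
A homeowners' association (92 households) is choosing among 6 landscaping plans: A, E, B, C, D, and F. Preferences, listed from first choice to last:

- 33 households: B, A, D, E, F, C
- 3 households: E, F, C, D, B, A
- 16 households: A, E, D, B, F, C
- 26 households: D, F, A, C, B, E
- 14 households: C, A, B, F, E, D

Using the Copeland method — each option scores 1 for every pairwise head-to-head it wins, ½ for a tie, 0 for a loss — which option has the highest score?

A: beats E, B, C, D, and F → score 5.
E: beats C and F; loses to A, B, and D → score 2.
B: beats E, C, D, and F; loses to A → score 4.
C: loses to A, E, B, D, and F → score 0.
D: beats E, C, and F; loses to A and B → score 3.
F: beats C; loses to A, E, B, and D → score 1.
A has the best pairwise record.

A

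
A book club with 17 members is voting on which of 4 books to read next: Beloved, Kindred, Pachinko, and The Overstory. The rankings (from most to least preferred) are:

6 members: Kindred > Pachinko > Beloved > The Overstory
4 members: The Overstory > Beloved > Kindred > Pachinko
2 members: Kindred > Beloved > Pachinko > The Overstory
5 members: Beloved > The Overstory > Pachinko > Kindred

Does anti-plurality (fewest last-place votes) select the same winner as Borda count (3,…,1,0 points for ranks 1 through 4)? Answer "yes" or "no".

Anti-plurality — last-place votes: Beloved 0, Kindred 5, Pachinko 4, The Overstory 8. Winner: Beloved.
Borda — scores: Beloved 33, Kindred 28, Pachinko 19, The Overstory 22. Winner: Beloved.
The two methods agree.

yes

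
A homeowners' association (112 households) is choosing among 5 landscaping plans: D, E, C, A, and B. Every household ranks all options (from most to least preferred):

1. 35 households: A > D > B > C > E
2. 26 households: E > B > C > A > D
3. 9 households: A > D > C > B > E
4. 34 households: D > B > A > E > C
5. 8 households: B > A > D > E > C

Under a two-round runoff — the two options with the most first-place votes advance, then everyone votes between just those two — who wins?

A

Round 1 first-place votes: D 34, E 26, C 0, A 44, B 8.
A and D advance.
Runoff: A is preferred to D by 78 voters; D by 34.
A wins the runoff.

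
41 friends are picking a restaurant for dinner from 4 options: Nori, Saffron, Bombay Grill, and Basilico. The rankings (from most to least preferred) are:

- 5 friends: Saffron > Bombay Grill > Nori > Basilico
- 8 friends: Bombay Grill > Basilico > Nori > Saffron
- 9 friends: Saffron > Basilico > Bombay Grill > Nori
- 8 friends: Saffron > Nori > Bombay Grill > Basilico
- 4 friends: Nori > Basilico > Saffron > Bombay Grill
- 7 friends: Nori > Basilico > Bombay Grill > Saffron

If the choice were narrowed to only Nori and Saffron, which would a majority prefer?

Saffron

Voters preferring Nori to Saffron: 19; preferring Saffron to Nori: 22.
Saffron wins the head-to-head.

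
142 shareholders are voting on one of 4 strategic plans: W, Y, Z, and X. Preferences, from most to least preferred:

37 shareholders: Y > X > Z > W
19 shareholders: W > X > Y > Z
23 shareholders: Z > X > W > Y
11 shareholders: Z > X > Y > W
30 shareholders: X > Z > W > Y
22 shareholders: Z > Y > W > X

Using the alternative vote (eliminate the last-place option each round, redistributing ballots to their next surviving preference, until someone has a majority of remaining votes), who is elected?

X

Round 1: W 19, Y 37, Z 56, X 30. Eliminate W.
Round 2: Y 37, Z 56, X 49. Eliminate Y.
Round 3: Z 56, X 86. X has a majority.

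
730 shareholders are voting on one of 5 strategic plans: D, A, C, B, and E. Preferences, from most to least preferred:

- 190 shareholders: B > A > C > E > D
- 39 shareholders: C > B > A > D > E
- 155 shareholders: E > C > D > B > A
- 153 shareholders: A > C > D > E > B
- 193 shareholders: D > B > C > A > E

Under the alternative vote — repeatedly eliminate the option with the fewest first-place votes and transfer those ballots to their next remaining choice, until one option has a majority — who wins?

D

Round 1: D 193, A 153, C 39, B 190, E 155. Eliminate C.
Round 2: D 193, A 153, B 229, E 155. Eliminate A.
Round 3: D 346, B 229, E 155. Eliminate E.
Round 4: D 501, B 229. D has a majority.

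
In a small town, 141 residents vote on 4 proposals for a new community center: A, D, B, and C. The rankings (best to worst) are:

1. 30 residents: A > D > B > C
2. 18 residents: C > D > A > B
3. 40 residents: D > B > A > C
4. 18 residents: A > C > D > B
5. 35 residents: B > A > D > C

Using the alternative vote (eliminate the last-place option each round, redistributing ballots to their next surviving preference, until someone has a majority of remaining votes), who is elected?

Round 1: A 48, D 40, B 35, C 18. Eliminate C.
Round 2: A 48, D 58, B 35. Eliminate B.
Round 3: A 83, D 58. A has a majority.

A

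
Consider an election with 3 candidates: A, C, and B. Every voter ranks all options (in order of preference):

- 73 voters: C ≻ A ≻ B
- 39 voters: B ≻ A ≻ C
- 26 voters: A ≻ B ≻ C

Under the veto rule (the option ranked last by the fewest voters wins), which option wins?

A

Last-place votes: A 0, C 65, B 73.
A is ranked last by the fewest voters, so A wins.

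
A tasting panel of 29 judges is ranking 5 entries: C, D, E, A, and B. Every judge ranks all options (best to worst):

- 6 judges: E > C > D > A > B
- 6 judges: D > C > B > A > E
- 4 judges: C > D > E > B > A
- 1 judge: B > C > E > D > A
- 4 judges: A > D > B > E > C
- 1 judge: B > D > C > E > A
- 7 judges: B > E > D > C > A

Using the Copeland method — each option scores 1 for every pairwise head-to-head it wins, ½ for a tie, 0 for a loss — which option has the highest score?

C: beats A and B; loses to D and E → score 2.
D: beats C, E, A, and B → score 4.
E: beats C and A; loses to D and B → score 2.
A: loses to C, D, E, and B → score 0.
B: beats E and A; loses to C and D → score 2.
D has the best pairwise record.

D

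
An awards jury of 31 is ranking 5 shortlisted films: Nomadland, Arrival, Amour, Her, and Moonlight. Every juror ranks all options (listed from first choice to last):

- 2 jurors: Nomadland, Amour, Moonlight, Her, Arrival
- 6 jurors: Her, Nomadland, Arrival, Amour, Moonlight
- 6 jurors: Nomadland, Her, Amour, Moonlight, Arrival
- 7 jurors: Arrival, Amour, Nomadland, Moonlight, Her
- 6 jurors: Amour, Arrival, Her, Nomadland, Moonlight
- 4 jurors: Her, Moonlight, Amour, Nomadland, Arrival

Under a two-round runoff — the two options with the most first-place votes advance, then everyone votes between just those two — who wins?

Round 1 first-place votes: Nomadland 8, Arrival 7, Amour 6, Her 10, Moonlight 0.
Her and Nomadland advance.
Runoff: Her is preferred to Nomadland by 16 voters; Nomadland by 15.
Her wins the runoff.

Her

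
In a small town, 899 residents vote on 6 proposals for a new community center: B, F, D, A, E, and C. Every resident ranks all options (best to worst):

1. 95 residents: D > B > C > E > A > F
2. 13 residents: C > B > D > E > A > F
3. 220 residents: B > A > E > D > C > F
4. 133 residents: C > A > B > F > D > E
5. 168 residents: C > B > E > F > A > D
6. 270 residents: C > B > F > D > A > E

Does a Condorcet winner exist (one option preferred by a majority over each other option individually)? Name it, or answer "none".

C vs B: 584–315 for C.
C vs F: 899–0 for C.
C vs D: 584–315 for C.
C vs A: 679–220 for C.
C vs E: 679–220 for C.
C beats every other option head-to-head.

C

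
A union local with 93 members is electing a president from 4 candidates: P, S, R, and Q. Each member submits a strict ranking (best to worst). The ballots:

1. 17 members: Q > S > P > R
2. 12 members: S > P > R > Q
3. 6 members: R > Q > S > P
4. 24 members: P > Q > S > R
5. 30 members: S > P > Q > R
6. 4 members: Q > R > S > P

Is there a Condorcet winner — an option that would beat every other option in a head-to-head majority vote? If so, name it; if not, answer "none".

none

Checking pairwise contests:
S beats P 69–24.
Q beats S 51–42.
P beats R 83–10.
P beats Q 66–27.
Every option loses at least one head-to-head, so there is no Condorcet winner.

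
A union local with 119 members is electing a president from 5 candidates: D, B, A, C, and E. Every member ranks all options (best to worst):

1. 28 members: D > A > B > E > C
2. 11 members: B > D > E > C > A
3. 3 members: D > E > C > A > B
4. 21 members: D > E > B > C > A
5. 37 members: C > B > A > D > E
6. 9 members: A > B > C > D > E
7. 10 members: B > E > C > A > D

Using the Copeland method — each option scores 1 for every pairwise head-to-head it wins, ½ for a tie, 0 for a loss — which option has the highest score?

B

D: beats A, C, and E; loses to B → score 3.
B: beats D, A, C, and E → score 4.
A: beats E; loses to D, B, and C → score 1.
C: beats A; loses to D, B, and E → score 1.
E: beats C; loses to D, B, and A → score 1.
B has the best pairwise record.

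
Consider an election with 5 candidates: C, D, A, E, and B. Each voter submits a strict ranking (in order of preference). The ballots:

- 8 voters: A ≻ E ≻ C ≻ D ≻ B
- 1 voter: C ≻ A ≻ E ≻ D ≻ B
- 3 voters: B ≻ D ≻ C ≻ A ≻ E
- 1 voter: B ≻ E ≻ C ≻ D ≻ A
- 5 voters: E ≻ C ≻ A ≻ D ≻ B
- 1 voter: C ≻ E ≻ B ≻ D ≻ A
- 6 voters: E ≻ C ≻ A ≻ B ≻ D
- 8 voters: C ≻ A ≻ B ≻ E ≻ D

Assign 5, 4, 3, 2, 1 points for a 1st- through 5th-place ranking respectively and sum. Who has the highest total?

C

C: 8·3 + 1·5 + 3·3 + 1·3 + 5·4 + 1·5 + 6·4 + 8·5 = 130
D: 8·2 + 1·2 + 3·4 + 1·2 + 5·2 + 1·2 + 6·1 + 8·1 = 58
A: 8·5 + 1·4 + 3·2 + 1·1 + 5·3 + 1·1 + 6·3 + 8·4 = 117
E: 8·4 + 1·3 + 3·1 + 1·4 + 5·5 + 1·4 + 6·5 + 8·2 = 117
B: 8·1 + 1·1 + 3·5 + 1·5 + 5·1 + 1·3 + 6·2 + 8·3 = 73
C has the highest Borda score (130).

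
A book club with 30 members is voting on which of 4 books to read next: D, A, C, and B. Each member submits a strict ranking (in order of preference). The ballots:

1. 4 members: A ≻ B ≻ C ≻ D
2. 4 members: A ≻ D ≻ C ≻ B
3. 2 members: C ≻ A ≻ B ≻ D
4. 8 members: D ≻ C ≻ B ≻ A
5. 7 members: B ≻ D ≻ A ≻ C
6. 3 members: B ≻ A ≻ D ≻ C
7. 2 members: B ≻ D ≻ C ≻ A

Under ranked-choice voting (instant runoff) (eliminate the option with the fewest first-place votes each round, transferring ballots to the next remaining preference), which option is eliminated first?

Round 1: D 8, A 8, C 2, B 12. Eliminate C.

C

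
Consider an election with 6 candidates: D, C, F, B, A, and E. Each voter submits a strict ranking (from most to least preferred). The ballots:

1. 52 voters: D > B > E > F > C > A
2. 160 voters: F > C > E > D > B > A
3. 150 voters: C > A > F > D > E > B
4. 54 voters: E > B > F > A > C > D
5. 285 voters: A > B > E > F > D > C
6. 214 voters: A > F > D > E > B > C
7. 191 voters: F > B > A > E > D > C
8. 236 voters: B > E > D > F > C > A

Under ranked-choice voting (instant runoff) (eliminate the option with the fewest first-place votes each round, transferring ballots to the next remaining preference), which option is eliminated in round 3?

C

Round 1: D 52, C 150, F 351, B 236, A 499, E 54. Eliminate D.
Round 2: C 150, F 351, B 288, A 499, E 54. Eliminate E.
Round 3: C 150, F 351, B 342, A 499. Eliminate C.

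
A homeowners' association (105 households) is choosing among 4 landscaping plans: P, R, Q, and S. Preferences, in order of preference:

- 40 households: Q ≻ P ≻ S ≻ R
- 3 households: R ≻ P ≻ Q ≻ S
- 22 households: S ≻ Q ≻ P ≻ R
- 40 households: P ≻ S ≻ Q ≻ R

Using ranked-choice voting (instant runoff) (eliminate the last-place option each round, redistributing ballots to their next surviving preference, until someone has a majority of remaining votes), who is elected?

Q

Round 1: P 40, R 3, Q 40, S 22. Eliminate R.
Round 2: P 43, Q 40, S 22. Eliminate S.
Round 3: P 43, Q 62. Q has a majority.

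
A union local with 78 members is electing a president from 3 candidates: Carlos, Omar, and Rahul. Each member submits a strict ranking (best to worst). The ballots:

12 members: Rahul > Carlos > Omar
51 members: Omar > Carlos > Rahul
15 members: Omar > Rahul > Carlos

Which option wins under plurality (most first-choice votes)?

First-place votes: Carlos 0, Omar 66, Rahul 12.
Omar has the most first-place votes.

Omar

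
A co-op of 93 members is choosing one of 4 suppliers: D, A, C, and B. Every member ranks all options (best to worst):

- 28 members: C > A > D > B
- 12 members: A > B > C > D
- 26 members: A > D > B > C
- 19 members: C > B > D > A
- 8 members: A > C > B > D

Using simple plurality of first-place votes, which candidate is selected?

First-place votes: D 0, A 46, C 47, B 0.
C has the most first-place votes.

C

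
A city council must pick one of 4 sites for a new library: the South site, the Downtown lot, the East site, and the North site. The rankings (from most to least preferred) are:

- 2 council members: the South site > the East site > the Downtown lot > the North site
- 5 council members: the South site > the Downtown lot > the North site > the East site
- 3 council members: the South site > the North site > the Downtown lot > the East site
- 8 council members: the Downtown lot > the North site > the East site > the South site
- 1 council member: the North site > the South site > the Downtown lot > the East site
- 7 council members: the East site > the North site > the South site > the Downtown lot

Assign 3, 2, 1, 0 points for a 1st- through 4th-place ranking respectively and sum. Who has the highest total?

the South site: 2·3 + 5·3 + 3·3 + 8·0 + 1·2 + 7·1 = 39
the Downtown lot: 2·1 + 5·2 + 3·1 + 8·3 + 1·1 + 7·0 = 40
the East site: 2·2 + 5·0 + 3·0 + 8·1 + 1·0 + 7·3 = 33
the North site: 2·0 + 5·1 + 3·2 + 8·2 + 1·3 + 7·2 = 44
the North site has the highest Borda score (44).

the North site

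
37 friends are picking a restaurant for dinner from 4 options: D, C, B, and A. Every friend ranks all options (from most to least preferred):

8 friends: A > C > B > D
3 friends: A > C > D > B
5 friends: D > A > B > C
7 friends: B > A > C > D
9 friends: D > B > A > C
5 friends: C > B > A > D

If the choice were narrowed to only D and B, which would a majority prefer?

B

Voters preferring D to B: 17; preferring B to D: 20.
B wins the head-to-head.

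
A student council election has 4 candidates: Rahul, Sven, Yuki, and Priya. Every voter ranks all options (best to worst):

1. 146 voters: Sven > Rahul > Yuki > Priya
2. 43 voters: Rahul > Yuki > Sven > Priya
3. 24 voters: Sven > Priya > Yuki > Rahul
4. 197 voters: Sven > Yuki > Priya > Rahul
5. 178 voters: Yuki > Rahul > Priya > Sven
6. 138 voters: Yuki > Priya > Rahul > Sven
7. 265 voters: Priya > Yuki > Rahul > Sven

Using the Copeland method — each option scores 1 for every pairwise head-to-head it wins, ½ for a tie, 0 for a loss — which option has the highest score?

Yuki

Rahul: beats Sven; loses to Yuki and Priya → score 1.
Sven: loses to Rahul, Yuki, and Priya → score 0.
Yuki: beats Rahul, Sven, and Priya → score 3.
Priya: beats Rahul and Sven; loses to Yuki → score 2.
Yuki has the best pairwise record.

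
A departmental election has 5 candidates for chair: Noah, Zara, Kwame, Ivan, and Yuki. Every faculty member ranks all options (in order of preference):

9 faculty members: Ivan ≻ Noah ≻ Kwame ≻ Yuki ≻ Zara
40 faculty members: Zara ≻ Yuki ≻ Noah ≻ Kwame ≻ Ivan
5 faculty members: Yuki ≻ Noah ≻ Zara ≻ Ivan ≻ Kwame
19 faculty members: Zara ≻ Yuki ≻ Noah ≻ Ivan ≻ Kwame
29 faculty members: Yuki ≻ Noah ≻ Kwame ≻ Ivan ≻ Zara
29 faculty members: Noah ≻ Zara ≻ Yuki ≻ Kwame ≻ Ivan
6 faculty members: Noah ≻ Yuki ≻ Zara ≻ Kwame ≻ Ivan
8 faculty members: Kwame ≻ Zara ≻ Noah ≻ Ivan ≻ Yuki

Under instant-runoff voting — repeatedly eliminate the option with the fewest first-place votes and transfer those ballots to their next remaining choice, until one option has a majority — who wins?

Noah

Round 1: Noah 35, Zara 59, Kwame 8, Ivan 9, Yuki 34. Eliminate Kwame.
Round 2: Noah 35, Zara 67, Ivan 9, Yuki 34. Eliminate Ivan.
Round 3: Noah 44, Zara 67, Yuki 34. Eliminate Yuki.
Round 4: Noah 78, Zara 67. Noah has a majority.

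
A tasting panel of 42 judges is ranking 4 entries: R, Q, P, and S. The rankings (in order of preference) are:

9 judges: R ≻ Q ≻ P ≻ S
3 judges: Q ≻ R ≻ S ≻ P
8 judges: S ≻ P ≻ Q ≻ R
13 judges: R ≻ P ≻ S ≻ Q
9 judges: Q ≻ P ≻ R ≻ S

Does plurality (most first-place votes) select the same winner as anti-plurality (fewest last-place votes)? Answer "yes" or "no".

Plurality — first-place votes: R 22, Q 12, P 0, S 8. Winner: R.
Anti-plurality — last-place votes: R 8, Q 13, P 3, S 18. Winner: P.
The two methods disagree.

no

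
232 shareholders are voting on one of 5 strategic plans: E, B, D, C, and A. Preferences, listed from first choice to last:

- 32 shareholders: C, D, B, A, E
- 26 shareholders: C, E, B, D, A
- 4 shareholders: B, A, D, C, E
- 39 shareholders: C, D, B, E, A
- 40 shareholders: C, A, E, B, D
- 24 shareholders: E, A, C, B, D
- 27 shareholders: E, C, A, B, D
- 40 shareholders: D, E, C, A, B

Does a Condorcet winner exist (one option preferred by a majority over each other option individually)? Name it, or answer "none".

C

C vs E: 141–91 for C.
C vs B: 228–4 for C.
C vs D: 188–44 for C.
C vs A: 204–28 for C.
C beats every other option head-to-head.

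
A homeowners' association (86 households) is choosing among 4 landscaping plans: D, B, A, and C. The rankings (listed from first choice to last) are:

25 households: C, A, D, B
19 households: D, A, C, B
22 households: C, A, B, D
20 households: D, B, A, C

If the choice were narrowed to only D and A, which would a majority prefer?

A

Voters preferring D to A: 39; preferring A to D: 47.
A wins the head-to-head.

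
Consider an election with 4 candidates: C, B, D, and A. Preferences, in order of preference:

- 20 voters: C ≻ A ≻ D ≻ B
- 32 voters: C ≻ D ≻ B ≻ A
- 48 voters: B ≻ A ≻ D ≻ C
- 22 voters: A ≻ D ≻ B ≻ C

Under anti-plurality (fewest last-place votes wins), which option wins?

D

Last-place votes: C 70, B 20, D 0, A 32.
D is ranked last by the fewest voters, so D wins.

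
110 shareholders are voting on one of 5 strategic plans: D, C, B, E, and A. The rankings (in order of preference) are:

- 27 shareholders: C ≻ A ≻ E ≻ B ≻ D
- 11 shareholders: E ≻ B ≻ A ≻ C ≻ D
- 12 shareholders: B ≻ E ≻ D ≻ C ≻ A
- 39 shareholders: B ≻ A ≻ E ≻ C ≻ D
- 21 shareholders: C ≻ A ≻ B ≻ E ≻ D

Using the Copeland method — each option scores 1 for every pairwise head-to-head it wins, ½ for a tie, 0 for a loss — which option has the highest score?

D: loses to C, B, E, and A → score 0.
C: beats D and A; loses to B and E → score 2.
B: beats D, C, E, and A → score 4.
E: beats D and C; loses to B and A → score 2.
A: beats D and E; loses to C and B → score 2.
B has the best pairwise record.

B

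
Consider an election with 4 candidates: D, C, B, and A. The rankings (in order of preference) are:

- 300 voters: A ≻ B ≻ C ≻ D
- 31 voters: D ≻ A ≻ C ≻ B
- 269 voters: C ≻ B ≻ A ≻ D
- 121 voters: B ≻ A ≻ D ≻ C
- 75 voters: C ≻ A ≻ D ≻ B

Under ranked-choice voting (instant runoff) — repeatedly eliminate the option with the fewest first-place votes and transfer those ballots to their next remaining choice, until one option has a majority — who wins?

Round 1: D 31, C 344, B 121, A 300. Eliminate D.
Round 2: C 344, B 121, A 331. Eliminate B.
Round 3: C 344, A 452. A has a majority.

A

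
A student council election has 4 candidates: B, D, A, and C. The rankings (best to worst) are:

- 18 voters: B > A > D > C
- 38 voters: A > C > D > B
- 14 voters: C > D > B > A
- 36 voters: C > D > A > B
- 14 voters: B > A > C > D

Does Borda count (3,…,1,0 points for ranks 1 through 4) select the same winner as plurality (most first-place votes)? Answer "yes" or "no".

yes

Borda — scores: B 110, D 156, A 214, C 240. Winner: C.
Plurality — first-place votes: B 32, D 0, A 38, C 50. Winner: C.
The two methods agree.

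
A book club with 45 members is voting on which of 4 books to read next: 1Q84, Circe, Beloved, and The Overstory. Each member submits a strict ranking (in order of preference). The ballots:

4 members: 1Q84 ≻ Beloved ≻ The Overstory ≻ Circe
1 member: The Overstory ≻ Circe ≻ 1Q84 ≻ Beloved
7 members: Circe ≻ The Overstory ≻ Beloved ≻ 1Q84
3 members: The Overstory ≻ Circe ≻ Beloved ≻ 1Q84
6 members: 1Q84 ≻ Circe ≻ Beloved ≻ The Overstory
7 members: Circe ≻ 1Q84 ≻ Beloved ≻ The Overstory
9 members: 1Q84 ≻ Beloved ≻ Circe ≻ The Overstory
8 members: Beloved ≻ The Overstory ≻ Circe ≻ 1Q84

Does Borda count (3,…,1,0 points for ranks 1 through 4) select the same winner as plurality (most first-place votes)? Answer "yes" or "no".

no

Borda — scores: 1Q84 72, Circe 79, Beloved 73, The Overstory 46. Winner: Circe.
Plurality — first-place votes: 1Q84 19, Circe 14, Beloved 8, The Overstory 4. Winner: 1Q84.
The two methods disagree.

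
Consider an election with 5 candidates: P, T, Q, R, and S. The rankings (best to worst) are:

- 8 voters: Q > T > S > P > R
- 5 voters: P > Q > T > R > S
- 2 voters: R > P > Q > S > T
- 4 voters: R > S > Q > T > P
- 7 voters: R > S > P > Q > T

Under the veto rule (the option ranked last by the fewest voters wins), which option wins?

Last-place votes: P 4, T 9, Q 0, R 8, S 5.
Q is ranked last by the fewest voters, so Q wins.

Q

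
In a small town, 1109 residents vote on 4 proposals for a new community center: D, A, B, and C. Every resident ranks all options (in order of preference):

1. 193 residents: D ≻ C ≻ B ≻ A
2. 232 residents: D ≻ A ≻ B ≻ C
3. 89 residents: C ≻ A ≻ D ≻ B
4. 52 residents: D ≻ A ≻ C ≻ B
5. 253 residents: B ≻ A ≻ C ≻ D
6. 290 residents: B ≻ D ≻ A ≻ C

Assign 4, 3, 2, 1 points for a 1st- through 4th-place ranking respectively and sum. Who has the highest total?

D

D: 193·4 + 232·4 + 89·2 + 52·4 + 253·1 + 290·3 = 3209
A: 193·1 + 232·3 + 89·3 + 52·3 + 253·3 + 290·2 = 2651
B: 193·2 + 232·2 + 89·1 + 52·1 + 253·4 + 290·4 = 3163
C: 193·3 + 232·1 + 89·4 + 52·2 + 253·2 + 290·1 = 2067
D has the highest Borda score (3209).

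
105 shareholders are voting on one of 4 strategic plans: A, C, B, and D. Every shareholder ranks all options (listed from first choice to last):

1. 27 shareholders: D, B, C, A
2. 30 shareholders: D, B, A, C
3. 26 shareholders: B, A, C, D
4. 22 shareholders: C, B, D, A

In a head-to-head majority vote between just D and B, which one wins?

D

Voters preferring D to B: 57; preferring B to D: 48.
D wins the head-to-head.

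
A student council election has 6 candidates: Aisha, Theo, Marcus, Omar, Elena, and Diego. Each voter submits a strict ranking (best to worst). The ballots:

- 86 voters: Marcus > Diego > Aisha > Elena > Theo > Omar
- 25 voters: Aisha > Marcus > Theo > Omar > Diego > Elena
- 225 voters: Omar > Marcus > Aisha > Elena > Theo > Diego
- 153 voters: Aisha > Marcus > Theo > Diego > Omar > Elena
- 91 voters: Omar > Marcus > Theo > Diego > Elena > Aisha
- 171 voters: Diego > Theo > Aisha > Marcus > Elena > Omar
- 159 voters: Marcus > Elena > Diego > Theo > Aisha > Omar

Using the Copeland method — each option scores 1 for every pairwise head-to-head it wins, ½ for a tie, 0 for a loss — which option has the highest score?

Marcus

Aisha: beats Theo, Omar, and Elena; loses to Marcus and Diego → score 3.
Theo: beats Omar and Diego; loses to Aisha, Marcus, and Elena → score 2.
Marcus: beats Aisha, Theo, Omar, Elena, and Diego → score 5.
Omar: beats Elena; loses to Aisha, Theo, Marcus, and Diego → score 1.
Elena: beats Theo; loses to Aisha, Marcus, Omar, and Diego → score 1.
Diego: beats Aisha, Omar, and Elena; loses to Theo and Marcus → score 3.
Marcus has the best pairwise record.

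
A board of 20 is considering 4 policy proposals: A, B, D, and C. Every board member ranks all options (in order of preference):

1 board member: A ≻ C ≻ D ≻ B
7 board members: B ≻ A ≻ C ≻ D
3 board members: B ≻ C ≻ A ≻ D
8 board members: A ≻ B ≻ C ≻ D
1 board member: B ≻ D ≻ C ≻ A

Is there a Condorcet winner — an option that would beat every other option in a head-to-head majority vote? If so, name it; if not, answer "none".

B vs A: 11–9 for B.
B vs D: 19–1 for B.
B vs C: 19–1 for B.
B beats every other option head-to-head.

B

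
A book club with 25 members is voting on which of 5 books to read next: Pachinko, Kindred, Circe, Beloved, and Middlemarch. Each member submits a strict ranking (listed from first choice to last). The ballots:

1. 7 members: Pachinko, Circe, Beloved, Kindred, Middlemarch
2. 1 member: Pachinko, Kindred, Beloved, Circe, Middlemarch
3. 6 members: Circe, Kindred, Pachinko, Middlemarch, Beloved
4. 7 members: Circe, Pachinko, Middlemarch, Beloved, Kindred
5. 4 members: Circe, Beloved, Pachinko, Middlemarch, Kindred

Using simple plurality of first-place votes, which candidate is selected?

First-place votes: Pachinko 8, Kindred 0, Circe 17, Beloved 0, Middlemarch 0.
Circe has the most first-place votes.

Circe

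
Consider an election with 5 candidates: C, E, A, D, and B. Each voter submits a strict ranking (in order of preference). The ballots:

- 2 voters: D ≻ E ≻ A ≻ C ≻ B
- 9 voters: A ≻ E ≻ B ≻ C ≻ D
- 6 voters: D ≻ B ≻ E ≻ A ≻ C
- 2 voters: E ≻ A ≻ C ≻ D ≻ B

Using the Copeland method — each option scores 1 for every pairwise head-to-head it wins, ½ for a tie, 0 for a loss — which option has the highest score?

C: beats D; loses to E, A, and B → score 1.
E: beats C, A, D, and B → score 4.
A: beats C, D, and B; loses to E → score 3.
D: beats B; loses to C, E, and A → score 1.
B: beats C; loses to E, A, and D → score 1.
E has the best pairwise record.

E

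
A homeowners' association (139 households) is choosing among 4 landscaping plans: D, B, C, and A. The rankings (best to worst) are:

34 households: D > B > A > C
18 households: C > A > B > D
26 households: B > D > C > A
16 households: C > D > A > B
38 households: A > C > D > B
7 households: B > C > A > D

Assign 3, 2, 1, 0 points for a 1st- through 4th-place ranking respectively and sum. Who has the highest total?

D: 34·3 + 18·0 + 26·2 + 16·2 + 38·1 + 7·0 = 224
B: 34·2 + 18·1 + 26·3 + 16·0 + 38·0 + 7·3 = 185
C: 34·0 + 18·3 + 26·1 + 16·3 + 38·2 + 7·2 = 218
A: 34·1 + 18·2 + 26·0 + 16·1 + 38·3 + 7·1 = 207
D has the highest Borda score (224).

D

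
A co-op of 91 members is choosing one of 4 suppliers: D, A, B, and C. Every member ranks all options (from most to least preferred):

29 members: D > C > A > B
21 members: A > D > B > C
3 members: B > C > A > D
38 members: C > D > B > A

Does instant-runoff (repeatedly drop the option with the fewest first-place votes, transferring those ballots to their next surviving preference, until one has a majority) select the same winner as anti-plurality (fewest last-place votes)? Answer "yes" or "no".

yes

Instant-runoff — R1 D 29, A 21, B 3, C 38 (B out); R2 D 29, A 21, C 41 (A out); R3 D 50, C 41 (D winner). Winner: D.
Anti-plurality — last-place votes: D 3, A 38, B 29, C 21. Winner: D.
The two methods agree.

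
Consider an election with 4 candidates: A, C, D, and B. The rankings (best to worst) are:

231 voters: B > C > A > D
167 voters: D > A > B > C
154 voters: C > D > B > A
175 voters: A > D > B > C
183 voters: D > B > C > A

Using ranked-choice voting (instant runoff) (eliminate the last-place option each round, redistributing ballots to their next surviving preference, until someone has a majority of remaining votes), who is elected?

Round 1: A 175, C 154, D 350, B 231. Eliminate C.
Round 2: A 175, D 504, B 231. D has a majority.

D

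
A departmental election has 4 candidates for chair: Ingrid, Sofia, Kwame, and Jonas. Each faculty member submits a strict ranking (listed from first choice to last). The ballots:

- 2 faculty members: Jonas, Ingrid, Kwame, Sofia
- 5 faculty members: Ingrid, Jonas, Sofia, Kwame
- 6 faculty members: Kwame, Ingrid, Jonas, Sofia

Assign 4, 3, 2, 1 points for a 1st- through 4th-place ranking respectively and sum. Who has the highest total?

Ingrid: 2·3 + 5·4 + 6·3 = 44
Sofia: 2·1 + 5·2 + 6·1 = 18
Kwame: 2·2 + 5·1 + 6·4 = 33
Jonas: 2·4 + 5·3 + 6·2 = 35
Ingrid has the highest Borda score (44).

Ingrid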